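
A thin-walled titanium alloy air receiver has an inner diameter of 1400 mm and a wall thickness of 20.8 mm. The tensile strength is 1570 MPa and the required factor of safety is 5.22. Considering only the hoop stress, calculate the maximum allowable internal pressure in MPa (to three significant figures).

σ_allow = 1570/5.22 = 300.8 MPa.
σ_h = pD/(2t) → p_allow = 2σ_allow t/D = 2×300.8×20.8/1400 = 8.937 MPa.

p_allow = 8.94 MPa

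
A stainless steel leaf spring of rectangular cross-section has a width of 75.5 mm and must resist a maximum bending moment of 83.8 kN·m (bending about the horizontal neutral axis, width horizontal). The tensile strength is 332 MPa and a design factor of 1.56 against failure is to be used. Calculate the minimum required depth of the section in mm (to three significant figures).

σ_allow = 332/1.56 = 212.8 MPa.
For a rectangular section σ = 6M/(bh²), so h² = 6M/(b σ_allow) = 6×8.3800×10^7/(75.5×212.8) = 31290 mm².
h = 176.9 mm.

h = 177 mm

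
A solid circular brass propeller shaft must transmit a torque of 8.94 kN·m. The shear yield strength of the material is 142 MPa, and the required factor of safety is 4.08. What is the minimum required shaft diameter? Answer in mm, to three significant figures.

d = 109 mm

Allowable shear stress τ_allow = 142/4.08 = 34.80 MPa.
For a solid shaft τ = 16T/(πd³), so d³ = 16T/(π τ_allow) = 16×8940000/(π×34.80) = 1.308×10^6 mm³.
d = (1.308×10^6)^(1/3) = 109.4 mm.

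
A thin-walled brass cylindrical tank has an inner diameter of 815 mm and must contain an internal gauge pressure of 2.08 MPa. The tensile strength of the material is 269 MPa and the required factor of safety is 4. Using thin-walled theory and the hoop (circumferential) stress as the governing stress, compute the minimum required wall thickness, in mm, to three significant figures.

σ_allow = 269/4 = 67.25 MPa.
Hoop stress σ_h = pD/(2t), so t = pD/(2σ_allow) = 2.08×815/(2×67.25) = 12.60 mm.

t = 12.6 mm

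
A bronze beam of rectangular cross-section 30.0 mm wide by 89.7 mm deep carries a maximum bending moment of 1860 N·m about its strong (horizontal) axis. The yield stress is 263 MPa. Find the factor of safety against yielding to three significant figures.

n = 5.69

Section modulus S = bh²/6 = 30.0×89.7²/6 = 40230 mm³.
σ = M/S = 1860000/40230 = 46.23 MPa.
n = 263/46.23 = 5.688.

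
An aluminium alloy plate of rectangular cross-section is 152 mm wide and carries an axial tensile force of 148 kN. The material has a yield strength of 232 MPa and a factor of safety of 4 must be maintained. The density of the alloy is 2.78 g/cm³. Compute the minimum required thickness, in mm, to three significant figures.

t = 16.8 mm

σ_allow = 232/4 = 58.00 MPa.
Required area A = F/σ_allow = 148000/58.00 = 2552 mm².
t = A/w = 2552/152 = 16.79 mm.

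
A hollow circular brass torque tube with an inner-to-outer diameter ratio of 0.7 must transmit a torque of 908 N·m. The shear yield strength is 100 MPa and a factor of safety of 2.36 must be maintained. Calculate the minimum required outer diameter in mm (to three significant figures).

τ_allow = 100/2.36 = 42.37 MPa.
For a hollow shaft τ = 16T/[πd_o³(1−k⁴)] with k = 0.7, so 1−k⁴ = 0.7599.
d_o³ = 16T/[π τ_allow (1−k⁴)] = 16×908000/(π×42.37×0.7599) = 143600 mm³.
d_o = 52.37 mm.

d_o = 52.4 mm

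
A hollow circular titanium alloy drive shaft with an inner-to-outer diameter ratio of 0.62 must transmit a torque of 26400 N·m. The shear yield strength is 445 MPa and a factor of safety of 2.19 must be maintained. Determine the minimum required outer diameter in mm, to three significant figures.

d_o = 91.9 mm

τ_allow = 445/2.19 = 203.2 MPa.
For a hollow shaft τ = 16T/[πd_o³(1−k⁴)] with k = 0.62, so 1−k⁴ = 0.8522.
d_o³ = 16T/[π τ_allow (1−k⁴)] = 16×2.6400×10^7/(π×203.2×0.8522) = 776400 mm³.
d_o = 91.91 mm.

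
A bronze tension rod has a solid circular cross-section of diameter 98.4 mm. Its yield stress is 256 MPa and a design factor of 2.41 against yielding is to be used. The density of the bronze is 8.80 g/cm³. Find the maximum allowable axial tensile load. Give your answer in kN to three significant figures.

F_allow = 808 kN

σ_allow = 256/2.41 = 106.2 MPa.
A = πd²/4 = π×98.4²/4 = 7605 mm².
F_allow = σ_allow × A = 106.2×7605 = 807800 N.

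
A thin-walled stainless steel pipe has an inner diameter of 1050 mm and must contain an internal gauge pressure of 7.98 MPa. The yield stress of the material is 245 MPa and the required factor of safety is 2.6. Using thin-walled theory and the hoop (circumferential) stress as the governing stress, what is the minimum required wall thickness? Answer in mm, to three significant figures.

σ_allow = 245/2.6 = 94.23 MPa.
Hoop stress σ_h = pD/(2t), so t = pD/(2σ_allow) = 7.98×1050/(2×94.23) = 44.46 mm.

t = 44.5 mm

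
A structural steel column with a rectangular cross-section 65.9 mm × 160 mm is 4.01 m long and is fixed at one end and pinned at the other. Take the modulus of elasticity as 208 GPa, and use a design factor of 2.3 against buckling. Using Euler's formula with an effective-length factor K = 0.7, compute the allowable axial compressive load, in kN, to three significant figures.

Buckling occurs about the weak axis: I_min = h·b³/12 = 160×65.9³/12 = 3.816×10^6 mm⁴ (b = 65.9 mm is the smaller dimension).
Effective length L_e = KL = 0.7×4.01 m = 2807 mm.
Euler critical load P_cr = π²EI/L_e² = π²×208000×3.816×10^6/2807² = 994200 N.
P_allow = P_cr/n = 994200/2.3 = 432300 N.

P_allow = 432 kN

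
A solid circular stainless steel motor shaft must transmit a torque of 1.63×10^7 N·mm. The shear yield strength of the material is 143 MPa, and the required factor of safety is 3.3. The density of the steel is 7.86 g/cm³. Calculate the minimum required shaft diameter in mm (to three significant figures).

Allowable shear stress τ_allow = 143/3.3 = 43.33 MPa.
For a solid shaft τ = 16T/(πd³), so d³ = 16T/(π τ_allow) = 16×1.6300×10^7/(π×43.33) = 1.916×10^6 mm³.
d = (1.916×10^6)^(1/3) = 124.2 mm.

d = 124 mm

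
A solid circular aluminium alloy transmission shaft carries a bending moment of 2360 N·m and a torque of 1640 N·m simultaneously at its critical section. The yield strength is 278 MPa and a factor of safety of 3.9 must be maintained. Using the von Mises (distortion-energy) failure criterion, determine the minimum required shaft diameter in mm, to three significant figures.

d = 73.3 mm

σ_allow = σ_y/n = 278/3.9 = 71.28 MPa.
For a solid shaft σ_b = 32M/(πd³) and τ = 16T/(πd³), so the von Mises stress is σ' = (16/πd³)·√(4M²+3T²).
√(4M²+3T²) = √(4×(2.360×10^6)² + 3×(1.640×10^6)²) = 5.509×10^6 N·mm.
d³ = 16×5.509×10^6/(π×71.28) = 393600 mm³.
d = 73.29 mm.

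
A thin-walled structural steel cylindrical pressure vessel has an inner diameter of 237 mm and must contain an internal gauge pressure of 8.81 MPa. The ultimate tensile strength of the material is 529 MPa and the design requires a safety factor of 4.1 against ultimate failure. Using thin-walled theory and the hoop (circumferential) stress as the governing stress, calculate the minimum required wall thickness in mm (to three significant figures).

t = 8.09 mm

σ_allow = 529/4.1 = 129.0 MPa.
Hoop stress σ_h = pD/(2t), so t = pD/(2σ_allow) = 8.81×237/(2×129.0) = 8.091 mm.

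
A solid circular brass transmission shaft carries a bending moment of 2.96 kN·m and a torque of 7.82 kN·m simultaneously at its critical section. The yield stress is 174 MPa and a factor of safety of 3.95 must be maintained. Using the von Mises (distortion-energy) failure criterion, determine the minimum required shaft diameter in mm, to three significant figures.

d = 120 mm

σ_allow = σ_y/n = 174/3.95 = 44.05 MPa.
For a solid shaft σ_b = 32M/(πd³) and τ = 16T/(πd³), so the von Mises stress is σ' = (16/πd³)·√(4M²+3T²).
√(4M²+3T²) = √(4×(2.960×10^6)² + 3×(7.820×10^6)²) = 1.478×10^7 N·mm.
d³ = 16×1.478×10^7/(π×44.05) = 1.709×10^6 mm³.
d = 119.6 mm.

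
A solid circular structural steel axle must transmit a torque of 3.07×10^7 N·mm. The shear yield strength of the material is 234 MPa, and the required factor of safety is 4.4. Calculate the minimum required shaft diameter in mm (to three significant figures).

d = 143 mm

Allowable shear stress τ_allow = 234/4.4 = 53.18 MPa.
For a solid shaft τ = 16T/(πd³), so d³ = 16T/(π τ_allow) = 16×3.0700×10^7/(π×53.18) = 2.940×10^6 mm³.
d = (2.940×10^6)^(1/3) = 143.3 mm.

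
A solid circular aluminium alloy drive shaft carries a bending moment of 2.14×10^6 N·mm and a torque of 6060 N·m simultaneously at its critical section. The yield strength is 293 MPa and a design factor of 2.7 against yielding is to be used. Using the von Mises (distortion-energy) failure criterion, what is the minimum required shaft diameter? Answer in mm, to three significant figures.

d = 81.0 mm

σ_allow = σ_y/n = 293/2.7 = 108.5 MPa.
For a solid shaft σ_b = 32M/(πd³) and τ = 16T/(πd³), so the von Mises stress is σ' = (16/πd³)·√(4M²+3T²).
√(4M²+3T²) = √(4×(2.140×10^6)² + 3×(6.060×10^6)²) = 1.134×10^7 N·mm.
d³ = 16×1.134×10^7/(π×108.5) = 532000 mm³.
d = 81.03 mm.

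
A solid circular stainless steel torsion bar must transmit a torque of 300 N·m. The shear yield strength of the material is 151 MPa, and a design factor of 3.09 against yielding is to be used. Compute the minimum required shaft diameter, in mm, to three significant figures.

d = 31.5 mm

Allowable shear stress τ_allow = 151/3.09 = 48.87 MPa.
For a solid shaft τ = 16T/(πd³), so d³ = 16T/(π τ_allow) = 16×300000/(π×48.87) = 31270 mm³.
d = (31270)^(1/3) = 31.50 mm.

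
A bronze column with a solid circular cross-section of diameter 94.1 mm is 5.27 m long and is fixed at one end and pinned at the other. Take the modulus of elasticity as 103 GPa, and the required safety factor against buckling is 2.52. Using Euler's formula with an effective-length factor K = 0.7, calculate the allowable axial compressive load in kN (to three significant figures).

P_allow = 114 kN

I = πd⁴/64 = π×94.1⁴/64 = 3.849×10^6 mm⁴.
Effective length L_e = KL = 0.7×5.27 m = 3689 mm.
Euler critical load P_cr = π²EI/L_e² = π²×103000×3.849×10^6/3689² = 287500 N.
P_allow = P_cr/n = 287500/2.52 = 114100 N.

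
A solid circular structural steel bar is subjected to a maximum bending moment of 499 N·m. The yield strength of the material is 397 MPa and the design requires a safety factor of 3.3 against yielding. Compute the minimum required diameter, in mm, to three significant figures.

σ_allow = 397/3.3 = 120.3 MPa.
For a solid circular section σ = 32M/(πd³), so d³ = 32M/(π σ_allow) = 32×499000/(π×120.3) = 42250 mm³.
d = 34.83 mm.

d = 34.8 mm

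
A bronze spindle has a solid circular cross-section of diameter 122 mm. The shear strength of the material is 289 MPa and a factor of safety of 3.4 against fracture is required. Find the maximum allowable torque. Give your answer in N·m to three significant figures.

τ_allow = 289/3.4 = 85.00 MPa.
For a solid shaft T_allow = τ_allow·πd³/16; πd³/16 = π×122³/16 = 356500 mm³.
T_allow = 85.00×356500 = 3.031×10^7 N·mm = 30310 N·m.

T_allow = 30300 N·m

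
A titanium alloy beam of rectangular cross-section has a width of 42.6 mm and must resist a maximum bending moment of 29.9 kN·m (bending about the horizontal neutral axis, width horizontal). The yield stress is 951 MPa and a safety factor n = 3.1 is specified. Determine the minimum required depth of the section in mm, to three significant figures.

σ_allow = 951/3.1 = 306.8 MPa.
For a rectangular section σ = 6M/(bh²), so h² = 6M/(b σ_allow) = 6×2.9900×10^7/(42.6×306.8) = 13730 mm².
h = 117.2 mm.

h = 117 mm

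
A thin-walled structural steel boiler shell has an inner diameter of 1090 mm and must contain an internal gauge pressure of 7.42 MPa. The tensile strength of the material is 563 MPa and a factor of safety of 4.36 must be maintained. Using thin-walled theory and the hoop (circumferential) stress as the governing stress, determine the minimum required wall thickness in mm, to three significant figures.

σ_allow = 563/4.36 = 129.1 MPa.
Hoop stress σ_h = pD/(2t), so t = pD/(2σ_allow) = 7.42×1090/(2×129.1) = 31.32 mm.

t = 31.3 mm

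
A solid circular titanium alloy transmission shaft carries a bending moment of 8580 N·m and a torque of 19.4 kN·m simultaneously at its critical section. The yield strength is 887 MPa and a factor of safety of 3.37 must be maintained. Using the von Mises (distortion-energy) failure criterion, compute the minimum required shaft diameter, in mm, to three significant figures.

d = 90.0 mm

σ_allow = σ_y/n = 887/3.37 = 263.2 MPa.
For a solid shaft σ_b = 32M/(πd³) and τ = 16T/(πd³), so the von Mises stress is σ' = (16/πd³)·√(4M²+3T²).
√(4M²+3T²) = √(4×(8.580×10^6)² + 3×(1.940×10^7)²) = 3.773×10^7 N·mm.
d³ = 16×3.773×10^7/(π×263.2) = 730100 mm³.
d = 90.04 mm.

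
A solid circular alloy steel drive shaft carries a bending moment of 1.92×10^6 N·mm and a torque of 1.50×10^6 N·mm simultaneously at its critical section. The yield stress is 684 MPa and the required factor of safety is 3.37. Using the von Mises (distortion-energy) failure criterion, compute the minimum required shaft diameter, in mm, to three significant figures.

σ_allow = σ_y/n = 684/3.37 = 203.0 MPa.
For a solid shaft σ_b = 32M/(πd³) and τ = 16T/(πd³), so the von Mises stress is σ' = (16/πd³)·√(4M²+3T²).
√(4M²+3T²) = √(4×(1.920×10^6)² + 3×(1.500×10^6)²) = 4.636×10^6 N·mm.
d³ = 16×4.636×10^6/(π×203.0) = 116300 mm³.
d = 48.82 mm.

d = 48.8 mm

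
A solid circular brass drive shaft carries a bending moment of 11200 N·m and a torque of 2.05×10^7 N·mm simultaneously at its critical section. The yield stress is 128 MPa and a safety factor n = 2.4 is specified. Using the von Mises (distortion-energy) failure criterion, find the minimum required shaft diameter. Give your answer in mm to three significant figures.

d = 159 mm

σ_allow = σ_y/n = 128/2.4 = 53.33 MPa.
For a solid shaft σ_b = 32M/(πd³) and τ = 16T/(πd³), so the von Mises stress is σ' = (16/πd³)·√(4M²+3T²).
√(4M²+3T²) = √(4×(1.120×10^7)² + 3×(2.050×10^7)²) = 4.198×10^7 N·mm.
d³ = 16×4.198×10^7/(π×53.33) = 4.009×10^6 mm³.
d = 158.9 mm.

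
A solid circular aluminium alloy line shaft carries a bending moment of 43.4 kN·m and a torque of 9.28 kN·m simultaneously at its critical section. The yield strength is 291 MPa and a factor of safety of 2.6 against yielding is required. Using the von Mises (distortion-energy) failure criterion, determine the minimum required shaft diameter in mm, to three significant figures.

σ_allow = σ_y/n = 291/2.6 = 111.9 MPa.
For a solid shaft σ_b = 32M/(πd³) and τ = 16T/(πd³), so the von Mises stress is σ' = (16/πd³)·√(4M²+3T²).
√(4M²+3T²) = √(4×(4.340×10^7)² + 3×(9.280×10^6)²) = 8.828×10^7 N·mm.
d³ = 16×8.828×10^7/(π×111.9) = 4.017×10^6 mm³.
d = 159.0 mm.

d = 159 mm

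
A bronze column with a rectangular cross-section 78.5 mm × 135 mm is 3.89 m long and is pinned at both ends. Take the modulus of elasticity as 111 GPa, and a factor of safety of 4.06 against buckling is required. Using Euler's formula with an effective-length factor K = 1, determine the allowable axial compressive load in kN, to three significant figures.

Buckling occurs about the weak axis: I_min = h·b³/12 = 135×78.5³/12 = 5.442×10^6 mm⁴ (b = 78.5 mm is the smaller dimension).
Effective length L_e = KL = 1×3.89 m = 3890 mm.
Euler critical load P_cr = π²EI/L_e² = π²×111000×5.442×10^6/3890² = 394000 N.
P_allow = P_cr/n = 394000/4.06 = 97040 N.

P_allow = 97.0 kN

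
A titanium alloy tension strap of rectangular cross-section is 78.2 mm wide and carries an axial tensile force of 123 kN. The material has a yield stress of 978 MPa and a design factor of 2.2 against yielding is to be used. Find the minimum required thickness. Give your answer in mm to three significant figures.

t = 3.54 mm

σ_allow = 978/2.2 = 444.5 MPa.
Required area A = F/σ_allow = 123000/444.5 = 276.7 mm².
t = A/w = 276.7/78.2 = 3.538 mm.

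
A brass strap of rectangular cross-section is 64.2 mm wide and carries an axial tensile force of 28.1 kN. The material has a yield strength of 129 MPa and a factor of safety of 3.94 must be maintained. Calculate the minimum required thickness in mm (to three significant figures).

σ_allow = 129/3.94 = 32.74 MPa.
Required area A = F/σ_allow = 28100/32.74 = 858.2 mm².
t = A/w = 858.2/64.2 = 13.37 mm.

t = 13.4 mm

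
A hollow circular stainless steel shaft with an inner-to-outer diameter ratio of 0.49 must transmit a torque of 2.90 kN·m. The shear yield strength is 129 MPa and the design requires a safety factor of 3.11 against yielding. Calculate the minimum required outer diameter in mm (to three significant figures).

τ_allow = 129/3.11 = 41.48 MPa.
For a hollow shaft τ = 16T/[πd_o³(1−k⁴)] with k = 0.49, so 1−k⁴ = 0.9424.
d_o³ = 16T/[π τ_allow (1−k⁴)] = 16×2900000/(π×41.48×0.9424) = 377900 mm³.
d_o = 72.30 mm.

d_o = 72.3 mm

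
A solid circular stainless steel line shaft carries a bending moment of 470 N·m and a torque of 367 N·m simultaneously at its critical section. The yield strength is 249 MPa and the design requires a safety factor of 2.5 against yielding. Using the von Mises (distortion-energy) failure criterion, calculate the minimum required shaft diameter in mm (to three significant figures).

d = 38.7 mm

σ_allow = σ_y/n = 249/2.5 = 99.60 MPa.
For a solid shaft σ_b = 32M/(πd³) and τ = 16T/(πd³), so the von Mises stress is σ' = (16/πd³)·√(4M²+3T²).
√(4M²+3T²) = √(4×(470000)² + 3×(367000)²) = 1.135×10^6 N·mm.
d³ = 16×1.135×10^6/(π×99.60) = 58020 mm³.
d = 38.71 mm.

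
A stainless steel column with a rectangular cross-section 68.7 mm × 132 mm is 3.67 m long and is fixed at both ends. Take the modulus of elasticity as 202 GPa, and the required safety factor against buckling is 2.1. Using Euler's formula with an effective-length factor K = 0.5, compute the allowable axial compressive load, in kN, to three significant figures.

P_allow = 1010 kN

Buckling occurs about the weak axis: I_min = h·b³/12 = 132×68.7³/12 = 3.567×10^6 mm⁴ (b = 68.7 mm is the smaller dimension).
Effective length L_e = KL = 0.5×3.67 m = 1835 mm.
Euler critical load P_cr = π²EI/L_e² = π²×202000×3.567×10^6/1835² = 2.112×10^6 N.
P_allow = P_cr/n = 2.112×10^6/2.1 = 1.006×10^6 N.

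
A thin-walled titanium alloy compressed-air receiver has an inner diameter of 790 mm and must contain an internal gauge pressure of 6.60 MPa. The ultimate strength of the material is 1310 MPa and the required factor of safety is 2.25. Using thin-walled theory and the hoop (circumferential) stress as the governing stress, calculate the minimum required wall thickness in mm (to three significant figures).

t = 4.48 mm

σ_allow = 1310/2.25 = 582.2 MPa.
Hoop stress σ_h = pD/(2t), so t = pD/(2σ_allow) = 6.60×790/(2×582.2) = 4.478 mm.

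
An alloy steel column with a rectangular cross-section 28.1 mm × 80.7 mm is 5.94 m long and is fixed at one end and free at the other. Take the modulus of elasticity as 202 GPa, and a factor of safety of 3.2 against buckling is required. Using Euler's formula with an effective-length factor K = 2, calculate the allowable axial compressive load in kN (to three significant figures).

Buckling occurs about the weak axis: I_min = h·b³/12 = 80.7×28.1³/12 = 149200 mm⁴ (b = 28.1 mm is the smaller dimension).
Effective length L_e = KL = 2×5.94 m = 11880 mm.
Euler critical load P_cr = π²EI/L_e² = π²×202000×149200/11880² = 2108 N.
P_allow = P_cr/n = 2108/3.2 = 658.7 N.

P_allow = 0.659 kN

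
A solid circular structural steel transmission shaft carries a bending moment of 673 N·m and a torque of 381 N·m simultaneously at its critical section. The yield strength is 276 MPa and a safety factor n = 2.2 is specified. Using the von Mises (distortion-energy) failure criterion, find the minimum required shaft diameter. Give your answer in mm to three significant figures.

σ_allow = σ_y/n = 276/2.2 = 125.5 MPa.
For a solid shaft σ_b = 32M/(πd³) and τ = 16T/(πd³), so the von Mises stress is σ' = (16/πd³)·√(4M²+3T²).
√(4M²+3T²) = √(4×(673000)² + 3×(381000)²) = 1.499×10^6 N·mm.
d³ = 16×1.499×10^6/(π×125.5) = 60860 mm³.
d = 39.33 mm.

d = 39.3 mm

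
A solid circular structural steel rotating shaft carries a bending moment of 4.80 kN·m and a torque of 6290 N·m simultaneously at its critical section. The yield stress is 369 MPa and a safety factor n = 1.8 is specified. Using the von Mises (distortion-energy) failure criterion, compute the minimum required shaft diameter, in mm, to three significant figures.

σ_allow = σ_y/n = 369/1.8 = 205.0 MPa.
For a solid shaft σ_b = 32M/(πd³) and τ = 16T/(πd³), so the von Mises stress is σ' = (16/πd³)·√(4M²+3T²).
√(4M²+3T²) = √(4×(4.800×10^6)² + 3×(6.290×10^6)²) = 1.452×10^7 N·mm.
d³ = 16×1.452×10^7/(π×205.0) = 360700 mm³.
d = 71.19 mm.

d = 71.2 mm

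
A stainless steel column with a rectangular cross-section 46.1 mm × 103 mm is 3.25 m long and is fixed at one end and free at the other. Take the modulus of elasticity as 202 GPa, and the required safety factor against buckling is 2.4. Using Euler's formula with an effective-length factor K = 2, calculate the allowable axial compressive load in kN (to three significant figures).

Buckling occurs about the weak axis: I_min = h·b³/12 = 103×46.1³/12 = 840900 mm⁴ (b = 46.1 mm is the smaller dimension).
Effective length L_e = KL = 2×3.25 m = 6500 mm.
Euler critical load P_cr = π²EI/L_e² = π²×202000×840900/6500² = 39680 N.
P_allow = P_cr/n = 39680/2.4 = 16530 N.

P_allow = 16.5 kN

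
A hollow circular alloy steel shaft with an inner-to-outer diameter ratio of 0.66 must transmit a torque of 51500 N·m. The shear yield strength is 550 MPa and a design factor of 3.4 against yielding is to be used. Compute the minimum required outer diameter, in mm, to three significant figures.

d_o = 126 mm

τ_allow = 550/3.4 = 161.8 MPa.
For a hollow shaft τ = 16T/[πd_o³(1−k⁴)] with k = 0.66, so 1−k⁴ = 0.8103.
d_o³ = 16T/[π τ_allow (1−k⁴)] = 16×5.1500×10^7/(π×161.8×0.8103) = 2.001×10^6 mm³.
d_o = 126.0 mm.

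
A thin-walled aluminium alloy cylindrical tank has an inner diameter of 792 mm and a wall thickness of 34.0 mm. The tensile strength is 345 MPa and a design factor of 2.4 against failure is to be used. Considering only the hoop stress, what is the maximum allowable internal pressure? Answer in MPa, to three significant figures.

σ_allow = 345/2.4 = 143.8 MPa.
σ_h = pD/(2t) → p_allow = 2σ_allow t/D = 2×143.8×34.0/792 = 12.34 MPa.

p_allow = 12.3 MPa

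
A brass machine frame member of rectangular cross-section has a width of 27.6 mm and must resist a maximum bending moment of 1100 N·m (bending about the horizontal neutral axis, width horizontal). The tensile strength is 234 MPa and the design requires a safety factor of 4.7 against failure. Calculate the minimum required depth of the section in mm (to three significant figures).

σ_allow = 234/4.7 = 49.79 MPa.
For a rectangular section σ = 6M/(bh²), so h² = 6M/(b σ_allow) = 6×1100000/(27.6×49.79) = 4803 mm².
h = 69.30 mm.

h = 69.3 mm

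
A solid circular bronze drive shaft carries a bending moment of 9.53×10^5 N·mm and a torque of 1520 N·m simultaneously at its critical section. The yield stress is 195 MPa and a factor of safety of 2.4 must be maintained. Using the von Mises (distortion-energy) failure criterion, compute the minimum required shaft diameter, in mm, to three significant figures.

d = 58.8 mm

σ_allow = σ_y/n = 195/2.4 = 81.25 MPa.
For a solid shaft σ_b = 32M/(πd³) and τ = 16T/(πd³), so the von Mises stress is σ' = (16/πd³)·√(4M²+3T²).
√(4M²+3T²) = √(4×(953000)² + 3×(1.520×10^6)²) = 3.250×10^6 N·mm.
d³ = 16×3.250×10^6/(π×81.25) = 203700 mm³.
d = 58.84 mm.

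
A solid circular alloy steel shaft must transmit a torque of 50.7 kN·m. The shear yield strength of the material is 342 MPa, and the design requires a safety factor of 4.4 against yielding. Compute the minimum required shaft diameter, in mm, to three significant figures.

Allowable shear stress τ_allow = 342/4.4 = 77.73 MPa.
For a solid shaft τ = 16T/(πd³), so d³ = 16T/(π τ_allow) = 16×5.0700×10^7/(π×77.73) = 3.322×10^6 mm³.
d = (3.322×10^6)^(1/3) = 149.2 mm.

d = 149 mm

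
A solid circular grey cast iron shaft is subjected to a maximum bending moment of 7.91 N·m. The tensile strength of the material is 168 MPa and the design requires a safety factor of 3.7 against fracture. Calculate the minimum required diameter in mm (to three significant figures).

d = 12.1 mm

σ_allow = 168/3.7 = 45.41 MPa.
For a solid circular section σ = 32M/(πd³), so d³ = 32M/(π σ_allow) = 32×7910.0/(π×45.41) = 1774 mm³.
d = 12.11 mm.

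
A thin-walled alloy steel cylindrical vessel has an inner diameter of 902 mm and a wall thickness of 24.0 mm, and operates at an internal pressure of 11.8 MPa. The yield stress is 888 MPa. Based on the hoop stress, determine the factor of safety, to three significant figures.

n = 4.00

σ_h = pD/(2t) = 11.8×902/(2×24.0) = 221.7 MPa.
n = 888/221.7 = 4.005.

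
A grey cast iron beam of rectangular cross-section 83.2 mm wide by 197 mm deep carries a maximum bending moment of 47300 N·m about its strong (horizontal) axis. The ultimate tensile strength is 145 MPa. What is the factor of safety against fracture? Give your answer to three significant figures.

Section modulus S = bh²/6 = 83.2×197²/6 = 538200 mm³.
σ = M/S = 4.7300×10^7/538200 = 87.89 MPa.
n = 145/87.89 = 1.650.

n = 1.65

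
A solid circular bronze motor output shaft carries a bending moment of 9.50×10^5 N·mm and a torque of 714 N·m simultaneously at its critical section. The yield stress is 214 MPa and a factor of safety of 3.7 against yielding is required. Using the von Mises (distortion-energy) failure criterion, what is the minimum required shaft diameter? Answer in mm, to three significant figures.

σ_allow = σ_y/n = 214/3.7 = 57.84 MPa.
For a solid shaft σ_b = 32M/(πd³) and τ = 16T/(πd³), so the von Mises stress is σ' = (16/πd³)·√(4M²+3T²).
√(4M²+3T²) = √(4×(950000)² + 3×(714000)²) = 2.267×10^6 N·mm.
d³ = 16×2.267×10^6/(π×57.84) = 199600 mm³.
d = 58.44 mm.

d = 58.4 mm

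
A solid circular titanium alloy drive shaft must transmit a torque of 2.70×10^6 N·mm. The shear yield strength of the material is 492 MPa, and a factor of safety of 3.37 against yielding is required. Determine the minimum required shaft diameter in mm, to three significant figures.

d = 45.5 mm

Allowable shear stress τ_allow = 492/3.37 = 146.0 MPa.
For a solid shaft τ = 16T/(πd³), so d³ = 16T/(π τ_allow) = 16×2700000/(π×146.0) = 94190 mm³.
d = (94190)^(1/3) = 45.50 mm.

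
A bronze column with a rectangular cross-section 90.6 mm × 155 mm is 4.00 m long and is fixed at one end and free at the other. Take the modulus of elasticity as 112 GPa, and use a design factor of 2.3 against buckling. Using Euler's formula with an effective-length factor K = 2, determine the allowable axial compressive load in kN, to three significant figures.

P_allow = 72.1 kN

Buckling occurs about the weak axis: I_min = h·b³/12 = 155×90.6³/12 = 9.606×10^6 mm⁴ (b = 90.6 mm is the smaller dimension).
Effective length L_e = KL = 2×4.00 m = 8000 mm.
Euler critical load P_cr = π²EI/L_e² = π²×112000×9.606×10^6/8000² = 165900 N.
P_allow = P_cr/n = 165900/2.3 = 72130 N.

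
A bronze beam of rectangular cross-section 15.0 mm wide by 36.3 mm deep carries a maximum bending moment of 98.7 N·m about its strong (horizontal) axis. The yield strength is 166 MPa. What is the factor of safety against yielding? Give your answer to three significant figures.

Section modulus S = bh²/6 = 15.0×36.3²/6 = 3294 mm³.
σ = M/S = 98700/3294 = 29.96 MPa.
n = 166/29.96 = 5.540.

n = 5.54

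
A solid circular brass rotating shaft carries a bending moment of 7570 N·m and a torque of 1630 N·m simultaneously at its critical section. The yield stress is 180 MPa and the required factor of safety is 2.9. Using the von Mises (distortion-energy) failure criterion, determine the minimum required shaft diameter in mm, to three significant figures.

σ_allow = σ_y/n = 180/2.9 = 62.07 MPa.
For a solid shaft σ_b = 32M/(πd³) and τ = 16T/(πd³), so the von Mises stress is σ' = (16/πd³)·√(4M²+3T²).
√(4M²+3T²) = √(4×(7.570×10^6)² + 3×(1.630×10^6)²) = 1.540×10^7 N·mm.
d³ = 16×1.540×10^7/(π×62.07) = 1.264×10^6 mm³.
d = 108.1 mm.

d = 108 mm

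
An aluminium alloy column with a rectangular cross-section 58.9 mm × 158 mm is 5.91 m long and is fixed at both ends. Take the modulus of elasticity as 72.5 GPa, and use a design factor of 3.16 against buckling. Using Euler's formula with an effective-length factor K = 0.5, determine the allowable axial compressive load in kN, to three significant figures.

P_allow = 69.8 kN

Buckling occurs about the weak axis: I_min = h·b³/12 = 158×58.9³/12 = 2.690×10^6 mm⁴ (b = 58.9 mm is the smaller dimension).
Effective length L_e = KL = 0.5×5.91 m = 2955 mm.
Euler critical load P_cr = π²EI/L_e² = π²×72500×2.690×10^6/2955² = 220500 N.
P_allow = P_cr/n = 220500/3.16 = 69770 N.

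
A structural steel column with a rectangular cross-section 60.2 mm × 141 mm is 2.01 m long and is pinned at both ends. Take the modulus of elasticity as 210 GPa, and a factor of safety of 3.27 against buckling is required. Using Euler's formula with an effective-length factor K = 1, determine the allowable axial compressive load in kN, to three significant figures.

Buckling occurs about the weak axis: I_min = h·b³/12 = 141×60.2³/12 = 2.563×10^6 mm⁴ (b = 60.2 mm is the smaller dimension).
Effective length L_e = KL = 1×2.01 m = 2010 mm.
Euler critical load P_cr = π²EI/L_e² = π²×210000×2.563×10^6/2010² = 1.315×10^6 N.
P_allow = P_cr/n = 1.315×10^6/3.27 = 402200 N.

P_allow = 402 kN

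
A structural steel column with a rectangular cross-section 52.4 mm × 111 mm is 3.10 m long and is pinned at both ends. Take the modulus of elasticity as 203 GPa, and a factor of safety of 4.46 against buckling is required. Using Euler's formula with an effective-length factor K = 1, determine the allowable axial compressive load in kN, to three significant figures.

Buckling occurs about the weak axis: I_min = h·b³/12 = 111×52.4³/12 = 1.331×10^6 mm⁴ (b = 52.4 mm is the smaller dimension).
Effective length L_e = KL = 1×3.10 m = 3100 mm.
Euler critical load P_cr = π²EI/L_e² = π²×203000×1.331×10^6/3100² = 277500 N.
P_allow = P_cr/n = 277500/4.46 = 62210 N.

P_allow = 62.2 kN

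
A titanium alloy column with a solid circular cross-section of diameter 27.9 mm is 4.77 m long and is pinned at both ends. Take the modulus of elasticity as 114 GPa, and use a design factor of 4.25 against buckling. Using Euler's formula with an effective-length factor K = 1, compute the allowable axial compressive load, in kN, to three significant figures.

I = πd⁴/64 = π×27.9⁴/64 = 29740 mm⁴.
Effective length L_e = KL = 1×4.77 m = 4770 mm.
Euler critical load P_cr = π²EI/L_e² = π²×114000×29740/4770² = 1471 N.
P_allow = P_cr/n = 1471/4.25 = 346.1 N.

P_allow = 0.346 kN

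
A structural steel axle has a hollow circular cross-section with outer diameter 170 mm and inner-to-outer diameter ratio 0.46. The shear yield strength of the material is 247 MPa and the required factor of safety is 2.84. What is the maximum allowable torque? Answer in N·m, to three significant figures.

T_allow = 80100 N·m

τ_allow = 247/2.84 = 86.97 MPa.
For a hollow shaft T_allow = τ_allow·πd_o³(1−k⁴)/16 with 1−k⁴ = 0.9552, so πd_o³(1−k⁴)/16 = 921500 mm³.
T_allow = 86.97×921500 = 8.014×10^7 N·mm = 80140 N·m.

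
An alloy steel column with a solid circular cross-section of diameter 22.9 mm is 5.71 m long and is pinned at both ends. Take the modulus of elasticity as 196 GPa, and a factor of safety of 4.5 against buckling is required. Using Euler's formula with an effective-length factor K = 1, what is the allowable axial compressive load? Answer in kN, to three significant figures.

I = πd⁴/64 = π×22.9⁴/64 = 13500 mm⁴.
Effective length L_e = KL = 1×5.71 m = 5710 mm.
Euler critical load P_cr = π²EI/L_e² = π²×196000×13500/5710² = 800.9 N.
P_allow = P_cr/n = 800.9/4.5 = 178.0 N.

P_allow = 0.178 kN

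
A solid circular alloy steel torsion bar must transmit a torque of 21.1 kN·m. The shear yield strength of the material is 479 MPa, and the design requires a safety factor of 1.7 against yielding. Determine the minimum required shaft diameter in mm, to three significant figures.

d = 72.5 mm

Allowable shear stress τ_allow = 479/1.7 = 281.8 MPa.
For a solid shaft τ = 16T/(πd³), so d³ = 16T/(π τ_allow) = 16×2.1100×10^7/(π×281.8) = 381400 mm³.
d = (381400)^(1/3) = 72.52 mm.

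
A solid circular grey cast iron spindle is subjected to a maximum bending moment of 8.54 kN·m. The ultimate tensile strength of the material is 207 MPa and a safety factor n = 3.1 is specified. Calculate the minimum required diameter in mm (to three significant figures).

d = 109 mm

σ_allow = 207/3.1 = 66.77 MPa.
For a solid circular section σ = 32M/(πd³), so d³ = 32M/(π σ_allow) = 32×8540000/(π×66.77) = 1.303×10^6 mm³.
d = 109.2 mm.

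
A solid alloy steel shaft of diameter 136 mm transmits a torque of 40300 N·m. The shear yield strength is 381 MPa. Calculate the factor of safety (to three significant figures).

τ = 16T/(πd³) = 16×4.0300×10^7/(π×136³) = 81.59 MPa.
n = τ_limit/τ = 381/81.59 = 4.669.

n = 4.67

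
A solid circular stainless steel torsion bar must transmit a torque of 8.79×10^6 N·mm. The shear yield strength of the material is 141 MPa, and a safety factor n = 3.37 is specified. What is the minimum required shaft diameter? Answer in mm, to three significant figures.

d = 102 mm

Allowable shear stress τ_allow = 141/3.37 = 41.84 MPa.
For a solid shaft τ = 16T/(πd³), so d³ = 16T/(π τ_allow) = 16×8790000/(π×41.84) = 1.070×10^6 mm³.
d = (1.070×10^6)^(1/3) = 102.3 mm.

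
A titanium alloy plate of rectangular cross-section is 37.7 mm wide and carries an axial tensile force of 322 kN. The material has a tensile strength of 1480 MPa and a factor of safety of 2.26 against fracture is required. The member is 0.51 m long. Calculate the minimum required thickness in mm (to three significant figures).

t = 13.0 mm

σ_allow = 1480/2.26 = 654.9 MPa.
Required area A = F/σ_allow = 322000/654.9 = 491.7 mm².
t = A/w = 491.7/37.7 = 13.04 mm.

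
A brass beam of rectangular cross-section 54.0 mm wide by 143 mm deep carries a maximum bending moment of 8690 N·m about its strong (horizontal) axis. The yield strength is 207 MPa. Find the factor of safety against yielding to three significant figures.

n = 4.38

Section modulus S = bh²/6 = 54.0×143²/6 = 184000 mm³.
σ = M/S = 8690000/184000 = 47.22 MPa.
n = 207/47.22 = 4.384.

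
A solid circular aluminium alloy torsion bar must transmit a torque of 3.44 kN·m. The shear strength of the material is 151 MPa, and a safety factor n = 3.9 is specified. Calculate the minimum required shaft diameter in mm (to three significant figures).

Allowable shear stress τ_allow = 151/3.9 = 38.72 MPa.
For a solid shaft τ = 16T/(πd³), so d³ = 16T/(π τ_allow) = 16×3440000/(π×38.72) = 452500 mm³.
d = (452500)^(1/3) = 76.77 mm.

d = 76.8 mm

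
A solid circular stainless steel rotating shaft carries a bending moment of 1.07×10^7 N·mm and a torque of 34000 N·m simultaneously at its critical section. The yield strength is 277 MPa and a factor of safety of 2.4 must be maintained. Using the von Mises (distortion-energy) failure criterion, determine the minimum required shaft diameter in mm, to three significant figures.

σ_allow = σ_y/n = 277/2.4 = 115.4 MPa.
For a solid shaft σ_b = 32M/(πd³) and τ = 16T/(πd³), so the von Mises stress is σ' = (16/πd³)·√(4M²+3T²).
√(4M²+3T²) = √(4×(1.070×10^7)² + 3×(3.400×10^7)²) = 6.266×10^7 N·mm.
d³ = 16×6.266×10^7/(π×115.4) = 2.765×10^6 mm³.
d = 140.4 mm.

d = 140 mm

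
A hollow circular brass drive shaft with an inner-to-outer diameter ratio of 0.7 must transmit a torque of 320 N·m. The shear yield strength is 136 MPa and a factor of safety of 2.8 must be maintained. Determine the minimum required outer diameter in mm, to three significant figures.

d_o = 35.3 mm

τ_allow = 136/2.8 = 48.57 MPa.
For a hollow shaft τ = 16T/[πd_o³(1−k⁴)] with k = 0.7, so 1−k⁴ = 0.7599.
d_o³ = 16T/[π τ_allow (1−k⁴)] = 16×320000/(π×48.57×0.7599) = 44160 mm³.
d_o = 35.34 mm.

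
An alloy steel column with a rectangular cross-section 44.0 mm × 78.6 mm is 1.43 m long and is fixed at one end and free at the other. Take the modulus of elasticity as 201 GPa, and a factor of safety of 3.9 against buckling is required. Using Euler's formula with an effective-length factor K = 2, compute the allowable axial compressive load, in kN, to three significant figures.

P_allow = 34.7 kN

Buckling occurs about the weak axis: I_min = h·b³/12 = 78.6×44.0³/12 = 558000 mm⁴ (b = 44.0 mm is the smaller dimension).
Effective length L_e = KL = 2×1.43 m = 2860 mm.
Euler critical load P_cr = π²EI/L_e² = π²×201000×558000/2860² = 135300 N.
P_allow = P_cr/n = 135300/3.9 = 34700 N.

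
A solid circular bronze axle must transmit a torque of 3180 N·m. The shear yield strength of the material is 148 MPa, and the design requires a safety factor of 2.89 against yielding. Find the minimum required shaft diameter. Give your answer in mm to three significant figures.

Allowable shear stress τ_allow = 148/2.89 = 51.21 MPa.
For a solid shaft τ = 16T/(πd³), so d³ = 16T/(π τ_allow) = 16×3180000/(π×51.21) = 316300 mm³.
d = (316300)^(1/3) = 68.13 mm.

d = 68.1 mm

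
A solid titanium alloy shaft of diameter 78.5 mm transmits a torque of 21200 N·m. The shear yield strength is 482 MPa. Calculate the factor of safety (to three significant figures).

n = 2.16

τ = 16T/(πd³) = 16×2.1200×10^7/(π×78.5³) = 223.2 MPa.
n = τ_limit/τ = 482/223.2 = 2.159.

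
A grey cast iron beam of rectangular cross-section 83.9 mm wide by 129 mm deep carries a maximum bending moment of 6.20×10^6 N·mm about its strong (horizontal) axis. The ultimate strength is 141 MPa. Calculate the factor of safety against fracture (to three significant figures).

n = 5.29

Section modulus S = bh²/6 = 83.9×129²/6 = 232700 mm³.
σ = M/S = 6200000/232700 = 26.64 MPa.
n = 141/26.64 = 5.292.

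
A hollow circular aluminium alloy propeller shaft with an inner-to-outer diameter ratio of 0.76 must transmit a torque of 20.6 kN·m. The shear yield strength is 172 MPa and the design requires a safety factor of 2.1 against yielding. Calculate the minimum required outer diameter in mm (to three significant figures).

d_o = 124 mm

τ_allow = 172/2.1 = 81.90 MPa.
For a hollow shaft τ = 16T/[πd_o³(1−k⁴)] with k = 0.76, so 1−k⁴ = 0.6664.
d_o³ = 16T/[π τ_allow (1−k⁴)] = 16×2.0600×10^7/(π×81.90×0.6664) = 1.922×10^6 mm³.
d_o = 124.3 mm.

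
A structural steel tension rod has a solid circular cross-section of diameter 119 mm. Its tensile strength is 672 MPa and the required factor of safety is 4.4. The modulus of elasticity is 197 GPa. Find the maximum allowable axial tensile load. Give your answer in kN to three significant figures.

σ_allow = 672/4.4 = 152.7 MPa.
A = πd²/4 = π×119²/4 = 11120 mm².
F_allow = σ_allow × A = 152.7×11120 = 1.699×10^6 N.

F_allow = 1700 kN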